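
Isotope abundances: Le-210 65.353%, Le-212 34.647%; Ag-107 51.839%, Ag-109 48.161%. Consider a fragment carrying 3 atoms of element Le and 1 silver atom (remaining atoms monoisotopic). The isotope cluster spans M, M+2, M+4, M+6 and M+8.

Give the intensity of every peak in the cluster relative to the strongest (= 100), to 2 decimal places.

39.69 : 100.00 : 92.11 : 37.01 : 5.49

Element Le pattern (n=3): 0.27912362 : 0.44393353 : 0.23535209 : 0.04159076
Silver pattern (n=1): 0.51839 : 0.48161
Convolve the two distributions (both contribute in 2-u steps):
  M: 0.27912362×0.51839 = 0.144695
  M+2: 0.27912362×0.48161 + 0.44393353×0.51839 = 0.364559
  M+4: 0.44393353×0.48161 + 0.23535209×0.51839 = 0.335807
  M+6: 0.23535209×0.48161 + 0.04159076×0.51839 = 0.134908
  M+8: 0.04159076×0.48161 = 0.020031
Scale to base peak (0.364559) = 100: 39.69 : 100.00 : 92.11 : 37.01 : 5.49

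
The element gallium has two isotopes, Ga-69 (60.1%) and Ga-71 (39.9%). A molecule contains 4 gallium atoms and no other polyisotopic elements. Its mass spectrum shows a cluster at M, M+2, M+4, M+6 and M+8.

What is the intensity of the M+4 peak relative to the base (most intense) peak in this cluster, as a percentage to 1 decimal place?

99.6%

Binomial terms of (0.601 + 0.399)^4: M 0.1305, M+2 0.3465, M+4 0.3450, M+6 0.1527, M+8 0.0253 → M+2 is the base peak.
P(M+2) = C(4,1) × 0.601^3 × 0.399^1 = 4 × 0.2170818 × 0.3990 = 0.346463 (base)
P(M+4) = C(4,2) × 0.601^2 × 0.399^2 = 6 × 0.361201 × 0.159201 = 0.345021
Relative intensity = 0.345021 / 0.346463 × 100 = 99.6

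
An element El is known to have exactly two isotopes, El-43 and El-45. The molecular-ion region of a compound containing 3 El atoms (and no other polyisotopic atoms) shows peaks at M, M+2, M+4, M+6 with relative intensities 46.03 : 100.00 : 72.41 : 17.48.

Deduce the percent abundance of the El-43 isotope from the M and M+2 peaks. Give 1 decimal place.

58.0%

Let p = fractional abundance of El-43. I(M+2)/I(M) = [C(3,1)·p^2·(1−p)] / p^3 = 3·(1−p)/p = 100.00/46.03 = 2.1725
(1−p)/p = 2.1725/3 = 0.7242  ⇒  p = 1/(1 + 0.7242) = 0.5800
El-43: 58.0%, El-45: 42.0%.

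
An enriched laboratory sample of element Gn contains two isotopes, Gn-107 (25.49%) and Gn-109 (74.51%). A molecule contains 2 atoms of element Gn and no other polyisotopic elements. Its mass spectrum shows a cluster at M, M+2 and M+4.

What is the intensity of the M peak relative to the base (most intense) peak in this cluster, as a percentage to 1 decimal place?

11.7%

Term probabilities: M 0.0650, M+2 0.3799, M+4 0.5552. Base peak = M+4.
P(M+4) = C(2,2) × 0.2549^0 × 0.7451^2 = 1 × 1.0000 × 0.55517401 = 0.555174 (base)
P(M) = C(2,0) × 0.2549^2 × 0.7451^0 = 1 × 0.06497401 × 1.0000 = 0.064974
Relative intensity = 0.064974 / 0.555174 × 100 = 11.7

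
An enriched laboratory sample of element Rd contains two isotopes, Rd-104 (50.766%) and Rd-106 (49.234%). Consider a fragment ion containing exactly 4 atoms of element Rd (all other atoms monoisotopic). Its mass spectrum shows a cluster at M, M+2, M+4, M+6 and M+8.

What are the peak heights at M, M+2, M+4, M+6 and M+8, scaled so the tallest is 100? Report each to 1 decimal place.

17.7 : 68.7 : 100.0 : 64.7 : 15.7

Expanding (0.50766 + 0.49234)^4:
P(M) = 0.50766^4 = 0.066419
P(M+2) = 4 × 0.50766^3 × 0.49234^1 = 0.257658
P(M+4) = 6 × 0.50766^2 × 0.49234^2 = 0.374824
P(M+6) = 4 × 0.50766^1 × 0.49234^3 = 0.242342
P(M+8) = 0.49234^4 = 0.058757
The M+4 peak is largest (0.374824); scaling to 100 gives 17.7 : 68.7 : 100.0 : 64.7 : 15.7.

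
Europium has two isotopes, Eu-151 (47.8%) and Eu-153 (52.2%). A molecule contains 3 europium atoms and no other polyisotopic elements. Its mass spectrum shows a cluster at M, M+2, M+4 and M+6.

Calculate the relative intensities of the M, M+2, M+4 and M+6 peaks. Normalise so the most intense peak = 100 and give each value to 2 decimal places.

Expanding (0.478 + 0.522)^3:
P(M) = 0.478^3 = 0.109215
P(M+2) = 3 × 0.478^2 × 0.522^1 = 0.357806
P(M+4) = 3 × 0.478^1 × 0.522^2 = 0.390742
P(M+6) = 0.522^3 = 0.142237
The M+4 peak is largest (0.390742); scaling to 100 gives 27.95 : 91.57 : 100.00 : 36.40.

27.95 : 91.57 : 100.00 : 36.40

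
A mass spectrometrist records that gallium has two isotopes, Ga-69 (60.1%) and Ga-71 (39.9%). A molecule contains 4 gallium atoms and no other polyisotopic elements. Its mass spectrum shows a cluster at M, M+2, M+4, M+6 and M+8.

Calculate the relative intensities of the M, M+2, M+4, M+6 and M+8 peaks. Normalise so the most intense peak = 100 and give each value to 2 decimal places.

37.66 : 100.00 : 99.58 : 44.08 : 7.32

Expanding (0.601 + 0.399)^4:
P(M) = 0.601^4 = 0.130466
P(M+2) = 4 × 0.601^3 × 0.399^1 = 0.346463
P(M+4) = 6 × 0.601^2 × 0.399^2 = 0.345021
P(M+6) = 4 × 0.601^1 × 0.399^3 = 0.152705
P(M+8) = 0.399^4 = 0.025345
The M+2 peak is largest (0.346463); scaling to 100 gives 37.66 : 100.00 : 99.58 : 44.08 : 7.32.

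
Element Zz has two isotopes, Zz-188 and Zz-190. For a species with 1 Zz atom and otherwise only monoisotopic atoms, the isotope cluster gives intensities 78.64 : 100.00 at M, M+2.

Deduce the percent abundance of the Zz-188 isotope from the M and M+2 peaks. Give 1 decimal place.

44.0%

Let p = fractional abundance of Zz-188. I(M+2)/I(M) = [C(1,1)·p^0·(1−p)] / p^1 = 1·(1−p)/p = 100.00/78.64 = 1.2716
(1−p)/p = 1.2716/1 = 1.2716  ⇒  p = 1/(1 + 1.2716) = 0.4402
Zz-188: 44.0%, Zz-190: 56.0%.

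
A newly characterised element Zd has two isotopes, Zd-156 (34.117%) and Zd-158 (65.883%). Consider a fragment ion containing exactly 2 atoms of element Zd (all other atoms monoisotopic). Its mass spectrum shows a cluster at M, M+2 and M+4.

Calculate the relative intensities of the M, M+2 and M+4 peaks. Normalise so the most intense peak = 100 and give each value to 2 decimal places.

The 2 Zd atoms are independent, so intensities follow the terms of (0.34117 + 0.65883)^2.
P(M) = 0.34117^2 = 0.116397
P(M+2) = 2 × 0.34117^1 × 0.65883^1 = 0.449546
P(M+4) = 0.65883^2 = 0.434057
The M+2 peak is largest (0.449546); scaling to 100 gives 25.89 : 100.00 : 96.55.

25.89 : 100.00 : 96.55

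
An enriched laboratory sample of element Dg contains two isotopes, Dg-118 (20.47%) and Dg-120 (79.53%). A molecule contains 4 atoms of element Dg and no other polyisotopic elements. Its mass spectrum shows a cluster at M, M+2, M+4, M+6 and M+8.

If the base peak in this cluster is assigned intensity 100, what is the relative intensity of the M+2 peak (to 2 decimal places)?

Term probabilities: M 0.0018, M+2 0.0273, M+4 0.1590, M+6 0.4119, M+8 0.4001. Base peak = M+6.
P(M+6) = C(4,3) × 0.2047^1 × 0.7953^3 = 4 × 0.2047 × 0.50302891 = 0.411880 (base)
P(M+2) = C(4,1) × 0.2047^3 × 0.7953^1 = 4 × 0.00857736 × 0.7953 = 0.027286
Relative intensity = 0.027286 / 0.411880 × 100 = 6.62

6.62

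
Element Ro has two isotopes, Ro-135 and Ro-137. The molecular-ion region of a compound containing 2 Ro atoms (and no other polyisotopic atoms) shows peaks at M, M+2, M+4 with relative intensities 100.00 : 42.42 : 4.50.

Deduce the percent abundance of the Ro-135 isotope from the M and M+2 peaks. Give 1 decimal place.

82.5%

Let p = fractional abundance of Ro-135. I(M+2)/I(M) = [C(2,1)·p^1·(1−p)] / p^2 = 2·(1−p)/p = 42.42/100.00 = 0.4242
(1−p)/p = 0.4242/2 = 0.2121  ⇒  p = 1/(1 + 0.2121) = 0.8250
Ro-135: 82.5%, Ro-137: 17.5%.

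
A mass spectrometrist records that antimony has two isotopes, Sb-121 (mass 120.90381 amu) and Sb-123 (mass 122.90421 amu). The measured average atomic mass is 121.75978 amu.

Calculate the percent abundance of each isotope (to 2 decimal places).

Let x be the fractional abundance of Sb-121; then Sb-123 has abundance 1 − x.
120.90381·x + 122.90421·(1 − x) = 121.75978
(120.90381 − 122.90421)·x = 121.75978 − 122.90421
x = -1.14443 / -2.00040 = 0.57210 → 57.21% Sb-121, 42.79% Sb-123.

Sb-121: 57.21%, Sb-123: 42.79%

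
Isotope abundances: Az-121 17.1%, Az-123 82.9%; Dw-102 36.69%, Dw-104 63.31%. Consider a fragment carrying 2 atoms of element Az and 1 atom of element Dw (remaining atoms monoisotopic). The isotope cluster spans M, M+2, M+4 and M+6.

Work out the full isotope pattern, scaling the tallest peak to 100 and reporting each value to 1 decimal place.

2.5 : 28.2 : 99.2 : 100.0

Element Az pattern (n=2): 0.029241 : 0.283518 : 0.687241
Element Dw pattern (n=1): 0.3669 : 0.6331
Convolve the two distributions (both contribute in 2-u steps):
  M: 0.029241×0.3669 = 0.010729
  M+2: 0.029241×0.6331 + 0.283518×0.3669 = 0.122535
  M+4: 0.283518×0.6331 + 0.687241×0.3669 = 0.431644
  M+6: 0.687241×0.6331 = 0.435092
Scale to base peak (0.435092) = 100: 2.5 : 28.2 : 99.2 : 100.0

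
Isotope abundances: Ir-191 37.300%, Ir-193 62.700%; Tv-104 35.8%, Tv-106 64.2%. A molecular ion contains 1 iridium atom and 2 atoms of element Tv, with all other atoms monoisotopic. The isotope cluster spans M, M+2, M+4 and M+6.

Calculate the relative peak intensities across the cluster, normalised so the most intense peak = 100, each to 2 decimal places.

10.82 : 56.98 : 100.00 : 58.47

Iridium pattern (n=1): 0.3730 : 0.6270
Element Tv pattern (n=2): 0.128164 : 0.459672 : 0.412164
Convolve the two distributions (both contribute in 2-u steps):
  M: 0.3730×0.128164 = 0.047805
  M+2: 0.3730×0.459672 + 0.6270×0.128164 = 0.251816
  M+4: 0.3730×0.412164 + 0.6270×0.459672 = 0.441952
  M+6: 0.6270×0.412164 = 0.258427
Scale to base peak (0.441952) = 100: 10.82 : 56.98 : 100.00 : 58.47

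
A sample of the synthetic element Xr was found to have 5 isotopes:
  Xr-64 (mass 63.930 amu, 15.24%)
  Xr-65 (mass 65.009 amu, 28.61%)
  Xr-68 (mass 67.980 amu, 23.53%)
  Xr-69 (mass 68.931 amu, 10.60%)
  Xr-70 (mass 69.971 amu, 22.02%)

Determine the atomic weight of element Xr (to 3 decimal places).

Average mass = Σ (abundance × isotope mass) = 0.1524 × 63.930 + 0.2861 × 65.009 + 0.2353 × 67.980 + 0.1060 × 68.931 + 0.2202 × 69.971
= 9.7429 + 18.5991 + 15.9957 + 7.3067 + 15.4076 = 67.0520 amu

67.052 amu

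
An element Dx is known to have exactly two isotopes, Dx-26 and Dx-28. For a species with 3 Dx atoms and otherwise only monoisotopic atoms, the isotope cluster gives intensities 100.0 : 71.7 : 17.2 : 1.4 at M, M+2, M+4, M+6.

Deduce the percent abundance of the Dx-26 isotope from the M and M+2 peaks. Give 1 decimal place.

Let p = fractional abundance of Dx-26. I(M+2)/I(M) = [C(3,1)·p^2·(1−p)] / p^3 = 3·(1−p)/p = 71.7/100.0 = 0.7170
(1−p)/p = 0.7170/3 = 0.2390  ⇒  p = 1/(1 + 0.2390) = 0.8071
Dx-26: 80.7%, Dx-28: 19.3%.

80.7%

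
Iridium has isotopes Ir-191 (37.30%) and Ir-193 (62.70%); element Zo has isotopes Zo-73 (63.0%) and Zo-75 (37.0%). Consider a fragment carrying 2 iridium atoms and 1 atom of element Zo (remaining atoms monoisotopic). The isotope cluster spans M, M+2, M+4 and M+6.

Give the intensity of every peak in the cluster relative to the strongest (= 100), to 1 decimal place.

20.8 : 82.3 : 100.0 : 34.6

Iridium pattern (n=2): 0.139129 : 0.467742 : 0.393129
Element Zo pattern (n=1): 0.6300 : 0.3700
Convolve the two distributions (both contribute in 2-u steps):
  M: 0.139129×0.6300 = 0.087651
  M+2: 0.139129×0.3700 + 0.467742×0.6300 = 0.346155
  M+4: 0.467742×0.3700 + 0.393129×0.6300 = 0.420736
  M+6: 0.393129×0.3700 = 0.145458
Scale to base peak (0.420736) = 100: 20.8 : 82.3 : 100.0 : 34.6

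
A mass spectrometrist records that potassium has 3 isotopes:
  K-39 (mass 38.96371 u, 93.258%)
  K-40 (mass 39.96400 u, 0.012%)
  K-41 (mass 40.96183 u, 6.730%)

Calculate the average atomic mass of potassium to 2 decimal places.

39.10 u

Average mass = Σ (abundance × isotope mass) = 0.93258 × 38.96371 + 0.00012 × 39.96400 + 0.06730 × 40.96183
= 36.336777 + 0.004796 + 2.756731 = 39.098304 u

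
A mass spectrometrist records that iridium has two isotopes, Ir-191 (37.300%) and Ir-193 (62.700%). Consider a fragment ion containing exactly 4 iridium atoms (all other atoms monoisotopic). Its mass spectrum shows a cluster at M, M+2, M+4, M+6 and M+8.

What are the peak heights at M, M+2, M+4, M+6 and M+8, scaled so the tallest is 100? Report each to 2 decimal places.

Expanding (0.37300 + 0.62700)^4:
P(M) = 0.37300^4 = 0.019357
P(M+2) = 4 × 0.37300^3 × 0.62700^1 = 0.130153
P(M+4) = 6 × 0.37300^2 × 0.62700^2 = 0.328174
P(M+6) = 4 × 0.37300^1 × 0.62700^3 = 0.367766
P(M+8) = 0.62700^4 = 0.154550
The M+6 peak is largest (0.367766); scaling to 100 gives 5.26 : 35.39 : 89.23 : 100.00 : 42.02.

5.26 : 35.39 : 89.23 : 100.00 : 42.02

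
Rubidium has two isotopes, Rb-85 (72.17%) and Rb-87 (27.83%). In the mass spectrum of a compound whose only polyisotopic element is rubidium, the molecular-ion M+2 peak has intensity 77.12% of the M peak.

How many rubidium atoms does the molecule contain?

2

The M+2/M ratio from n Rb atoms is n · q/p = n · 0.2783/0.7217.
n = 0.7712 × 0.7217/0.2783 = 2.00 ≈ 2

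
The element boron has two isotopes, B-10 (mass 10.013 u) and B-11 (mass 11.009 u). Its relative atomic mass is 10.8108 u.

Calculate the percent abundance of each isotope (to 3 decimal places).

B-10: 19.900%, B-11: 80.100%

Let x be the fractional abundance of B-10; then B-11 has abundance 1 − x.
10.013·x + 11.009·(1 − x) = 10.8108
(10.013 − 11.009)·x = 10.8108 − 11.009
x = -0.1982 / -0.996 = 0.19900 → 19.900% B-10, 80.100% B-11.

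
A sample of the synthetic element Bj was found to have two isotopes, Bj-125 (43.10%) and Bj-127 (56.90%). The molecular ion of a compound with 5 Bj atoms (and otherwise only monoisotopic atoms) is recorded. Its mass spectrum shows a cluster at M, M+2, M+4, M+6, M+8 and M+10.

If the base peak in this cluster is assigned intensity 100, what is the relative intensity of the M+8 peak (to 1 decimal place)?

Binomial terms of (0.4310 + 0.5690)^5: M 0.0149, M+2 0.0982, M+4 0.2592, M+6 0.3422, M+8 0.2259, M+10 0.0596 → M+6 is the base peak.
P(M+6) = C(5,3) × 0.4310^2 × 0.5690^3 = 10 × 0.185761 × 0.18422001 = 0.342209 (base)
P(M+8) = C(5,4) × 0.4310^1 × 0.5690^4 = 5 × 0.4310 × 0.10482119 = 0.225890
Relative intensity = 0.225890 / 0.342209 × 100 = 66.0

66.0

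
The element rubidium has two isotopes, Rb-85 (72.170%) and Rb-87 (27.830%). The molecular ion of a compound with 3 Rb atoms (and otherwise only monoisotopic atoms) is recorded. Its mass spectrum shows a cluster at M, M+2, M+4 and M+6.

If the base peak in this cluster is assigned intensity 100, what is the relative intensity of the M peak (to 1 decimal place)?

Term probabilities: M 0.3759, M+2 0.4349, M+4 0.1677, M+6 0.0216. Base peak = M+2.
P(M+2) = C(3,1) × 0.72170^2 × 0.27830^1 = 3 × 0.52085089 × 0.2783 = 0.434858 (base)
P(M) = C(3,0) × 0.72170^3 × 0.27830^0 = 1 × 0.37589809 × 1.0000 = 0.375898
Relative intensity = 0.375898 / 0.434858 × 100 = 86.4

86.4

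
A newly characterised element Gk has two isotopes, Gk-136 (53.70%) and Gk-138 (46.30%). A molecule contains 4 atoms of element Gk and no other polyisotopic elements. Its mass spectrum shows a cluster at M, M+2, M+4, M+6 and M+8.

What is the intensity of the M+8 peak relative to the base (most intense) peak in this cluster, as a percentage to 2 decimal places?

Binomial terms of (0.5370 + 0.4630)^4: M 0.0832, M+2 0.2868, M+4 0.3709, M+6 0.2132, M+8 0.0460 → M+4 is the base peak.
P(M+4) = C(4,2) × 0.5370^2 × 0.4630^2 = 6 × 0.288369 × 0.214369 = 0.370904 (base)
P(M+8) = C(4,4) × 0.5370^0 × 0.4630^4 = 1 × 1.0000 × 0.04595407 = 0.045954
Relative intensity = 0.045954 / 0.370904 × 100 = 12.39

12.39%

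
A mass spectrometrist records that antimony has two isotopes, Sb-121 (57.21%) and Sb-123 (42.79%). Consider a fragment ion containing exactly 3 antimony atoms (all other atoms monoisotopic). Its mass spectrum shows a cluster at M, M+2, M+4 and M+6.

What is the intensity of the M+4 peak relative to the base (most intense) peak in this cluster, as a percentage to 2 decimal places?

74.79%

(0.5721 + 0.4279)^3 gives M 0.1872, M+2 0.4202, M+4 0.3143, M+6 0.0783; the largest is M+2.
P(M+2) = C(3,1) × 0.5721^2 × 0.4279^1 = 3 × 0.32729841 × 0.4279 = 0.420153 (base)
P(M+4) = C(3,2) × 0.5721^1 × 0.4279^2 = 3 × 0.5721 × 0.18309841 = 0.314252
Relative intensity = 0.314252 / 0.420153 × 100 = 74.79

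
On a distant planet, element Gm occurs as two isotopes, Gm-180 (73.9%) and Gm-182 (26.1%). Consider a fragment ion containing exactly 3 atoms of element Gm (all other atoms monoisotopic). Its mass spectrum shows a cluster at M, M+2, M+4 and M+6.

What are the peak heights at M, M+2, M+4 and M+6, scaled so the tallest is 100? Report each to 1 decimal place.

94.4 : 100.0 : 35.3 : 4.2

The 3 Gm atoms are independent, so intensities follow the terms of (0.739 + 0.261)^3.
P(M) = 0.739^3 = 0.403583
P(M+2) = 3 × 0.739^2 × 0.261^1 = 0.427613
P(M+4) = 3 × 0.739^1 × 0.261^2 = 0.151024
P(M+6) = 0.261^3 = 0.017780
The M+2 peak is largest (0.427613); scaling to 100 gives 94.4 : 100.0 : 35.3 : 4.2.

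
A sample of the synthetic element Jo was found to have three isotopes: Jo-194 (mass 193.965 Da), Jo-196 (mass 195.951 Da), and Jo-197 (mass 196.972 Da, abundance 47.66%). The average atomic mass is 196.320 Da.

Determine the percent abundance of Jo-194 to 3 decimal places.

The remaining 52.34% is split between Jo-194 (fraction x) and Jo-196 (fraction 0.5234 − x).
Substituting: 193.965x + 195.951(0.5234 − x) = 102.4431448
(193.965 − 195.951)x = -0.1176086  ⇒  x = 0.05922, y = 0.46418
Jo-194: 5.922%, Jo-196: 46.418%.

5.922%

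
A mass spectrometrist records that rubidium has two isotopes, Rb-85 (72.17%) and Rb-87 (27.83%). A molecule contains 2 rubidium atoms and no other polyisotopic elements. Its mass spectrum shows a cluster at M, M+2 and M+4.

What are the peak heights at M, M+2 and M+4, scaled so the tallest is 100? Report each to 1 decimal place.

100.0 : 77.1 : 14.9

Expanding (0.7217 + 0.2783)^2:
P(M) = 0.7217^2 = 0.520851
P(M+2) = 2 × 0.7217^1 × 0.2783^1 = 0.401698
P(M+4) = 0.2783^2 = 0.077451
The M peak is largest (0.520851); scaling to 100 gives 100.0 : 77.1 : 14.9.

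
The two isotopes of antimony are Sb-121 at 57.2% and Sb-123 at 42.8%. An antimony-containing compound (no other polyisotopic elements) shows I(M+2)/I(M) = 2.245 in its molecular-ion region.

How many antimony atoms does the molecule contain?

The M+2/M ratio from n Sb atoms is n · q/p = n · 0.428/0.572.
n = 2.245 × 0.572/0.428 = 3.00 ≈ 3

3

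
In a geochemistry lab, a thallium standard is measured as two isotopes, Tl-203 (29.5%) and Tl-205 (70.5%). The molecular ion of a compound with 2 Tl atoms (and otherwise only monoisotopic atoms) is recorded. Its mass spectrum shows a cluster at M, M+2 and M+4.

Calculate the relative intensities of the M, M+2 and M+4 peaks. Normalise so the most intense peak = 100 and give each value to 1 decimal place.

17.5 : 83.7 : 100.0

Each Tl atom is independently Tl-203 (p = 0.295) or Tl-205 (q = 0.705); the cluster is the binomial expansion (p + q)^2.
P(M) = 0.295^2 = 0.087025
P(M+2) = 2 × 0.295^1 × 0.705^1 = 0.415950
P(M+4) = 0.705^2 = 0.497025
The M+4 peak is largest (0.497025); scaling to 100 gives 17.5 : 83.7 : 100.0.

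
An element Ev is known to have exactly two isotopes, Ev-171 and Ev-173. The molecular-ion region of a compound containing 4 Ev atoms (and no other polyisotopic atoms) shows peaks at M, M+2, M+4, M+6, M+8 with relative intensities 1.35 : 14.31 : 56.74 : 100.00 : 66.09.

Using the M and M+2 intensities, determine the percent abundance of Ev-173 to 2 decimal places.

If p is the fraction of Ev that is Ev-171, then I(M+2)/I(M) = [C(4,1)·p^3·(1−p)] / p^4 = 4·(1−p)/p = 14.31/1.35 = 10.6000
(1−p)/p = 10.6000/4 = 2.6500  ⇒  p = 1/(1 + 2.6500) = 0.2740
Ev-171: 27.40%, Ev-173: 72.60%.

72.60%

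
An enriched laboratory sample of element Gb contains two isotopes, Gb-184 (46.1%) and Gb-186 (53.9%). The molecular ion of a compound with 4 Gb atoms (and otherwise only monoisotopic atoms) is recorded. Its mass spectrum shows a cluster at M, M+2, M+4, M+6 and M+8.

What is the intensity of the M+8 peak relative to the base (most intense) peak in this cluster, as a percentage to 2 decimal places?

(0.461 + 0.539)^4 gives M 0.0452, M+2 0.2112, M+4 0.3705, M+6 0.2888, M+8 0.0844; the largest is M+4.
P(M+4) = C(4,2) × 0.461^2 × 0.539^2 = 6 × 0.212521 × 0.290521 = 0.370451 (base)
P(M+8) = C(4,4) × 0.461^0 × 0.539^4 = 1 × 1.0000 × 0.08440245 = 0.084402
Relative intensity = 0.084402 / 0.370451 × 100 = 22.78

22.78%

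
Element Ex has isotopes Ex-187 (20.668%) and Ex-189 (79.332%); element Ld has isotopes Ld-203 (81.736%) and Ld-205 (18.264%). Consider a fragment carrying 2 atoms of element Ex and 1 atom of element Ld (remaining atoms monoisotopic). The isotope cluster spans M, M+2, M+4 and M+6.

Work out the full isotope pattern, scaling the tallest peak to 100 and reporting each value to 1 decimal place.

Element Ex pattern (n=2): 0.04271662 : 0.32792676 : 0.62935662
Element Ld pattern (n=1): 0.81736 : 0.18264
Convolve the two distributions (both contribute in 2-u steps):
  M: 0.04271662×0.81736 = 0.034915
  M+2: 0.04271662×0.18264 + 0.32792676×0.81736 = 0.275836
  M+4: 0.32792676×0.18264 + 0.62935662×0.81736 = 0.574303
  M+6: 0.62935662×0.18264 = 0.114946
Scale to base peak (0.574303) = 100: 6.1 : 48.0 : 100.0 : 20.0

6.1 : 48.0 : 100.0 : 20.0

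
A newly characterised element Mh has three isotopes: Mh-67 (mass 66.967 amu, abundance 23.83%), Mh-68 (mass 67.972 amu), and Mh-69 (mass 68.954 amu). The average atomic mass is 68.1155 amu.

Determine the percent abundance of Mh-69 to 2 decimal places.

39.00%

The remaining 76.17% is split between Mh-68 (fraction x) and Mh-69 (fraction 0.7617 − x).
Substituting: 67.972x + 68.954(0.7617 − x) = 52.1572639
(67.972 − 68.954)x = -0.3649979  ⇒  x = 0.37169, y = 0.39001
Mh-68: 37.17%, Mh-69: 39.00%.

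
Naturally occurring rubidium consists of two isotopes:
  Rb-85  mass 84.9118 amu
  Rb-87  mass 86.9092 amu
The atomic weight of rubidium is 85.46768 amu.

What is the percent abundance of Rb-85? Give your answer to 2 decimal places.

72.17%

Writing the weighted mean with unknown fraction x of Rb-85:
84.9118·x + 86.9092·(1 − x) = 85.46768
(84.9118 − 86.9092)·x = 85.46768 − 86.9092
x = -1.44152 / -1.9974 = 0.72170 → 72.17% Rb-85, 27.83% Rb-87.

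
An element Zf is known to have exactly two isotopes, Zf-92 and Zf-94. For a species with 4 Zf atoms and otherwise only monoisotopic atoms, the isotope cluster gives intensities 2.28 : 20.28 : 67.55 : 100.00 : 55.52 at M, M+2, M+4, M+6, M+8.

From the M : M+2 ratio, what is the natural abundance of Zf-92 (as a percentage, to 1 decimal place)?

Let p = fractional abundance of Zf-92. I(M+2)/I(M) = [C(4,1)·p^3·(1−p)] / p^4 = 4·(1−p)/p = 20.28/2.28 = 8.8947
(1−p)/p = 8.8947/4 = 2.2237  ⇒  p = 1/(1 + 2.2237) = 0.3102
Zf-92: 31.0%, Zf-94: 69.0%.

31.0%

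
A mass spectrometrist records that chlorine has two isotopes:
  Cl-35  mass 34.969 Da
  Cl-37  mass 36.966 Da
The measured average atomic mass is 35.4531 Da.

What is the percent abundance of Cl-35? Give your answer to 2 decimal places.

75.76%

With x = fraction of Cl-35 (so Cl-37 is 1 − x):
34.969·x + 36.966·(1 − x) = 35.4531
(34.969 − 36.966)·x = 35.4531 − 36.966
x = -1.5129 / -1.997 = 0.75759 → 75.76% Cl-35, 24.24% Cl-37.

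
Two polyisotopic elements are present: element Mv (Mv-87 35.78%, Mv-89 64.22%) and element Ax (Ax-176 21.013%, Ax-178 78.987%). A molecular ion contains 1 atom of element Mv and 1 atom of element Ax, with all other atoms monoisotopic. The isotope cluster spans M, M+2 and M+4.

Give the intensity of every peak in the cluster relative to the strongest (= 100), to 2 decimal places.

Element Mv pattern (n=1): 0.3578 : 0.6422
Element Ax pattern (n=1): 0.21013 : 0.78987
Convolve the two distributions (both contribute in 2-u steps):
  M: 0.3578×0.21013 = 0.075185
  M+2: 0.3578×0.78987 + 0.6422×0.21013 = 0.417561
  M+4: 0.6422×0.78987 = 0.507255
Scale to base peak (0.507255) = 100: 14.82 : 82.32 : 100.00

14.82 : 82.32 : 100.00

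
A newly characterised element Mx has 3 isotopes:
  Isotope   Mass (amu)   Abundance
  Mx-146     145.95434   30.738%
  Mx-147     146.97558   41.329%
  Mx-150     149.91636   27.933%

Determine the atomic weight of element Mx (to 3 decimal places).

147.483 amu

The abundance-weighted mean is 0.30738 × 145.95434 + 0.41329 × 146.97558 + 0.27933 × 149.91636
= 44.863445 + 60.743537 + 41.876137 = 147.483119 amu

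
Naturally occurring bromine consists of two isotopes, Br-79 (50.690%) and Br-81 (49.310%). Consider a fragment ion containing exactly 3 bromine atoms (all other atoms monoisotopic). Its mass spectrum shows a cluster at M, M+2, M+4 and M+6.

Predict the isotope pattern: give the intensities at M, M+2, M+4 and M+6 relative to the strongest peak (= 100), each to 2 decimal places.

34.27 : 100.00 : 97.28 : 31.54

Expanding (0.50690 + 0.49310)^3:
P(M) = 0.50690^3 = 0.130247
P(M+2) = 3 × 0.50690^2 × 0.49310^1 = 0.380103
P(M+4) = 3 × 0.50690^1 × 0.49310^2 = 0.369755
P(M+6) = 0.49310^3 = 0.119896
The M+2 peak is largest (0.380103); scaling to 100 gives 34.27 : 100.00 : 97.28 : 31.54.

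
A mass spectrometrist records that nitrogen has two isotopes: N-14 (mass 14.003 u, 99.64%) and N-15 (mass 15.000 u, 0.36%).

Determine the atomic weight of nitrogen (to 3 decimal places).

The abundance-weighted mean is 0.9964 × 14.003 + 0.0036 × 15.000
= 13.9526 + 0.0540 = 14.0066 u

14.007 u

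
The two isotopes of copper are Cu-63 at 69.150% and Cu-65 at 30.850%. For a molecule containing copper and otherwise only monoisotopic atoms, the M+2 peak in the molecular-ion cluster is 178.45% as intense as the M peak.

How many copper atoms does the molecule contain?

4

For n independent Cu atoms, I(M+2)/I(M) = n · (abundance Cu-65) / (abundance Cu-63) = n · 0.30850/0.69150.
n = 1.7845 × 0.69150/0.30850 = 4.00 ≈ 4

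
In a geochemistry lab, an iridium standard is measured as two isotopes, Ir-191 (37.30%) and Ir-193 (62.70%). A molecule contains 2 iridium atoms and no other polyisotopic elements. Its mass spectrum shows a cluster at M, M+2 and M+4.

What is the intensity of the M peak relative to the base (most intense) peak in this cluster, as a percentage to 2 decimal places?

Term probabilities: M 0.1391, M+2 0.4677, M+4 0.3931. Base peak = M+2.
P(M+2) = C(2,1) × 0.3730^1 × 0.6270^1 = 2 × 0.3730 × 0.6270 = 0.467742 (base)
P(M) = C(2,0) × 0.3730^2 × 0.6270^0 = 1 × 0.139129 × 1.0000 = 0.139129
Relative intensity = 0.139129 / 0.467742 × 100 = 29.74

29.74%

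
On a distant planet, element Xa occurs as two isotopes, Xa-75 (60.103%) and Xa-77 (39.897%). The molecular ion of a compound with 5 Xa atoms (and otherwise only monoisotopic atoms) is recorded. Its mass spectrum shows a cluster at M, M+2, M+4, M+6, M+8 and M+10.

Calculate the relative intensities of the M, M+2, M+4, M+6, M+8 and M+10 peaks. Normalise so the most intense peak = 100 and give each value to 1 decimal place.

Each Xa atom is independently Xa-75 (p = 0.60103) or Xa-77 (q = 0.39897); the cluster is the binomial expansion (p + q)^5.
P(M) = 0.60103^5 = 0.078430
P(M+2) = 5 × 0.60103^4 × 0.39897^1 = 0.260312
P(M+4) = 10 × 0.60103^3 × 0.39897^2 = 0.345596
P(M+6) = 10 × 0.60103^2 × 0.39897^3 = 0.229410
P(M+8) = 5 × 0.60103^1 × 0.39897^4 = 0.076142
P(M+10) = 0.39897^5 = 0.010109
The M+4 peak is largest (0.345596); scaling to 100 gives 22.7 : 75.3 : 100.0 : 66.4 : 22.0 : 2.9.

22.7 : 75.3 : 100.0 : 66.4 : 22.0 : 2.9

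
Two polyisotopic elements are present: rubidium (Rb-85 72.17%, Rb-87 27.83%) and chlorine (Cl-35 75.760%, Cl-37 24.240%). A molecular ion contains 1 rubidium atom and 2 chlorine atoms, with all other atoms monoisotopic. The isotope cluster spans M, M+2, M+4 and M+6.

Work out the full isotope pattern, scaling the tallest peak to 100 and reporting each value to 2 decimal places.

Rubidium pattern (n=1): 0.7217 : 0.2783
Chlorine pattern (n=2): 0.57395776 : 0.36728448 : 0.05875776
Convolve the two distributions (both contribute in 2-u steps):
  M: 0.7217×0.57395776 = 0.414225
  M+2: 0.7217×0.36728448 + 0.2783×0.57395776 = 0.424802
  M+4: 0.7217×0.05875776 + 0.2783×0.36728448 = 0.144621
  M+6: 0.2783×0.05875776 = 0.016352
Scale to base peak (0.424802) = 100: 97.51 : 100.00 : 34.04 : 3.85

97.51 : 100.00 : 34.04 : 3.85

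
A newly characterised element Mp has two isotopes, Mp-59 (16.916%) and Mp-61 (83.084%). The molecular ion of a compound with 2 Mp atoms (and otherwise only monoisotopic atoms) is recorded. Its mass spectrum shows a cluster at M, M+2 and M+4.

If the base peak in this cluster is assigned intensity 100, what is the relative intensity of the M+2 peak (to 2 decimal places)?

40.72

(0.16916 + 0.83084)^2 gives M 0.0286, M+2 0.2811, M+4 0.6903; the largest is M+4.
P(M+4) = C(2,2) × 0.16916^0 × 0.83084^2 = 1 × 1.0000 × 0.69029511 = 0.690295 (base)
P(M+2) = C(2,1) × 0.16916^1 × 0.83084^1 = 2 × 0.16916 × 0.83084 = 0.281090
Relative intensity = 0.281090 / 0.690295 × 100 = 40.72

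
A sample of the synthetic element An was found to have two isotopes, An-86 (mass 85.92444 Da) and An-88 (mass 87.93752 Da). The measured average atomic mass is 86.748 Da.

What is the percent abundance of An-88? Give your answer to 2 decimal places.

40.91%

With x = fraction of An-86 (so An-88 is 1 − x):
85.92444·x + 87.93752·(1 − x) = 86.748
(85.92444 − 87.93752)·x = 86.748 − 87.93752
x = -1.18952 / -2.01308 = 0.59090 → 59.09% An-86, 40.91% An-88.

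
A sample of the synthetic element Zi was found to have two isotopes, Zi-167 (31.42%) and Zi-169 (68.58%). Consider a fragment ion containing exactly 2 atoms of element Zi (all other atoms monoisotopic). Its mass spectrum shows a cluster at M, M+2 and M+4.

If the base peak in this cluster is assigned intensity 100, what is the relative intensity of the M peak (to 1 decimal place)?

21.0

Term probabilities: M 0.0987, M+2 0.4310, M+4 0.4703. Base peak = M+4.
P(M+4) = C(2,2) × 0.3142^0 × 0.6858^2 = 1 × 1.0000 × 0.47032164 = 0.470322 (base)
P(M) = C(2,0) × 0.3142^2 × 0.6858^0 = 1 × 0.09872164 × 1.0000 = 0.098722
Relative intensity = 0.098722 / 0.470322 × 100 = 21.0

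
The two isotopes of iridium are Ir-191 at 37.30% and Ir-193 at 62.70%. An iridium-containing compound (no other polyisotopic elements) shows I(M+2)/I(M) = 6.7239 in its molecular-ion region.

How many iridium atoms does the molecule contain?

The M+2/M ratio from n Ir atoms is n · q/p = n · 0.6270/0.3730.
n = 6.7239 × 0.3730/0.6270 = 4.00 ≈ 4

4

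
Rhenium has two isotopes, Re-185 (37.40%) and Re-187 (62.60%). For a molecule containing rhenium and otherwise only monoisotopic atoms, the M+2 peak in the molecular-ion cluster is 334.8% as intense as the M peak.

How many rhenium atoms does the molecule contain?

The M+2/M ratio from n Re atoms is n · q/p = n · 0.6260/0.3740.
n = 3.348 × 0.3740/0.6260 = 2.00 ≈ 2

2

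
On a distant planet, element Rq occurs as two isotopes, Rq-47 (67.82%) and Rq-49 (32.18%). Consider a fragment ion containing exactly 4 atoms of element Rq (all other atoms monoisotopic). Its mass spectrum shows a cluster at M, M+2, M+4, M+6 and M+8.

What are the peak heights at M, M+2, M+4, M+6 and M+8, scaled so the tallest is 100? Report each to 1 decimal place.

52.7 : 100.0 : 71.2 : 22.5 : 2.7

Each Rq atom is independently Rq-47 (p = 0.6782) or Rq-49 (q = 0.3218); the cluster is the binomial expansion (p + q)^4.
P(M) = 0.6782^4 = 0.211559
P(M+2) = 4 × 0.6782^3 × 0.3218^1 = 0.401531
P(M+4) = 6 × 0.6782^2 × 0.3218^2 = 0.285785
P(M+6) = 4 × 0.6782^1 × 0.3218^3 = 0.090402
P(M+8) = 0.3218^4 = 0.010724
The M+2 peak is largest (0.401531); scaling to 100 gives 52.7 : 100.0 : 71.2 : 22.5 : 2.7.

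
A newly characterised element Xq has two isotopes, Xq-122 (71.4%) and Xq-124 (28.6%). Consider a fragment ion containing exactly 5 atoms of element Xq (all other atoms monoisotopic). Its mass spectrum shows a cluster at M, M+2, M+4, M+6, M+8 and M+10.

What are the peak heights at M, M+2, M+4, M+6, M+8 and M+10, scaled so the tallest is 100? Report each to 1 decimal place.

Expanding (0.714 + 0.286)^5:
P(M) = 0.714^5 = 0.185563
P(M+2) = 5 × 0.714^4 × 0.286^1 = 0.371646
P(M+4) = 10 × 0.714^3 × 0.286^2 = 0.297733
P(M+6) = 10 × 0.714^2 × 0.286^3 = 0.119260
P(M+8) = 5 × 0.714^1 × 0.286^4 = 0.023885
P(M+10) = 0.286^5 = 0.001914
The M+2 peak is largest (0.371646); scaling to 100 gives 49.9 : 100.0 : 80.1 : 32.1 : 6.4 : 0.5.

49.9 : 100.0 : 80.1 : 32.1 : 6.4 : 0.5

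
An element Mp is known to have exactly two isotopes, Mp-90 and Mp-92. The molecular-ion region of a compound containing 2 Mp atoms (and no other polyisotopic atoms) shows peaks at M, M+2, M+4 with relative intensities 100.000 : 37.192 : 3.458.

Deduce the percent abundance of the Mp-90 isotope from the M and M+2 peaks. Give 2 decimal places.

84.32%

Let p = fractional abundance of Mp-90. I(M+2)/I(M) = [C(2,1)·p^1·(1−p)] / p^2 = 2·(1−p)/p = 37.192/100.000 = 0.3719
(1−p)/p = 0.3719/2 = 0.1860  ⇒  p = 1/(1 + 0.1860) = 0.8432
Mp-90: 84.32%, Mp-92: 15.68%.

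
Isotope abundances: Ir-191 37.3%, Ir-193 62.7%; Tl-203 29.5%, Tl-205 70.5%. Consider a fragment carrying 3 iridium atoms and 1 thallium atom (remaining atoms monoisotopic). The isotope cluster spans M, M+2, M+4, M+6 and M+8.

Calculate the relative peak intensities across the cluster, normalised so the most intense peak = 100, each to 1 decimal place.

Iridium pattern (n=3): 0.05189512 : 0.26170165 : 0.43991135 : 0.24649188
Thallium pattern (n=1): 0.2950 : 0.7050
Convolve the two distributions (both contribute in 2-u steps):
  M: 0.05189512×0.2950 = 0.015309
  M+2: 0.05189512×0.7050 + 0.26170165×0.2950 = 0.113788
  M+4: 0.26170165×0.7050 + 0.43991135×0.2950 = 0.314274
  M+6: 0.43991135×0.7050 + 0.24649188×0.2950 = 0.382853
  M+8: 0.24649188×0.7050 = 0.173777
Scale to base peak (0.382853) = 100: 4.0 : 29.7 : 82.1 : 100.0 : 45.4

4.0 : 29.7 : 82.1 : 100.0 : 45.4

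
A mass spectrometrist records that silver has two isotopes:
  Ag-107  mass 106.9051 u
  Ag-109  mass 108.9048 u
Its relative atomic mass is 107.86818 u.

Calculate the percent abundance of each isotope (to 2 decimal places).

Writing the weighted mean with unknown fraction x of Ag-107:
106.9051·x + 108.9048·(1 − x) = 107.86818
(106.9051 − 108.9048)·x = 107.86818 − 108.9048
x = -1.03662 / -1.9997 = 0.51839 → 51.84% Ag-107, 48.16% Ag-109.

Ag-107: 51.84%, Ag-109: 48.16%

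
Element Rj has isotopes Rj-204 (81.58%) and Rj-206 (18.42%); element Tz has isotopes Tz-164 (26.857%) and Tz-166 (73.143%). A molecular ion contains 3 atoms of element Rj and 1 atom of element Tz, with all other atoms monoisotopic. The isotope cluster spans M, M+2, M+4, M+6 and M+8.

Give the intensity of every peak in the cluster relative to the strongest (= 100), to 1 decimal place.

Element Rj pattern (n=3): 0.54293908 : 0.36777168 : 0.0830394 : 0.00624984
Element Tz pattern (n=1): 0.26857 : 0.73143
Convolve the two distributions (both contribute in 2-u steps):
  M: 0.54293908×0.26857 = 0.145817
  M+2: 0.54293908×0.73143 + 0.36777168×0.26857 = 0.495894
  M+4: 0.36777168×0.73143 + 0.0830394×0.26857 = 0.291301
  M+6: 0.0830394×0.73143 + 0.00624984×0.26857 = 0.062416
  M+8: 0.00624984×0.73143 = 0.004571
Scale to base peak (0.495894) = 100: 29.4 : 100.0 : 58.7 : 12.6 : 0.9

29.4 : 100.0 : 58.7 : 12.6 : 0.9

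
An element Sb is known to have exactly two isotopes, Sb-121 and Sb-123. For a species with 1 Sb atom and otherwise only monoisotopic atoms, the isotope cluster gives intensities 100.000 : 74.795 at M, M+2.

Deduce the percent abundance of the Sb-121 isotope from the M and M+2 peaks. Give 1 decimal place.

If p is the fraction of Sb that is Sb-121, then I(M+2)/I(M) = [C(1,1)·p^0·(1−p)] / p^1 = 1·(1−p)/p = 74.795/100.000 = 0.7480
(1−p)/p = 0.7480/1 = 0.7480  ⇒  p = 1/(1 + 0.7480) = 0.5721
Sb-121: 57.2%, Sb-123: 42.8%.

57.2%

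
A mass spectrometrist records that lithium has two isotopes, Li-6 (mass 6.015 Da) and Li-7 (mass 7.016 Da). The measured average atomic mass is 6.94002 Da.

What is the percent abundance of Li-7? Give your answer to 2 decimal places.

With x = fraction of Li-6 (so Li-7 is 1 − x):
6.015·x + 7.016·(1 − x) = 6.94002
(6.015 − 7.016)·x = 6.94002 − 7.016
x = -0.07598 / -1.001 = 0.07590 → 7.59% Li-6, 92.41% Li-7.

92.41%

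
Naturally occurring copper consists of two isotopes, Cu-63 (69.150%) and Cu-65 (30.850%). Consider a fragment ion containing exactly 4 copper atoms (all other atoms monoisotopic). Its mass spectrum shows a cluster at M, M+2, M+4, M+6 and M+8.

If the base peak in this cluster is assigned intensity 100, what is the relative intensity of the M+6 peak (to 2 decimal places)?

19.90

(0.69150 + 0.30850)^4 gives M 0.2286, M+2 0.4080, M+4 0.2731, M+6 0.0812, M+8 0.0091; the largest is M+2.
P(M+2) = C(4,1) × 0.69150^3 × 0.30850^1 = 4 × 0.33065611 × 0.3085 = 0.408030 (base)
P(M+6) = C(4,3) × 0.69150^1 × 0.30850^3 = 4 × 0.6915 × 0.02936064 = 0.081212
Relative intensity = 0.081212 / 0.408030 × 100 = 19.90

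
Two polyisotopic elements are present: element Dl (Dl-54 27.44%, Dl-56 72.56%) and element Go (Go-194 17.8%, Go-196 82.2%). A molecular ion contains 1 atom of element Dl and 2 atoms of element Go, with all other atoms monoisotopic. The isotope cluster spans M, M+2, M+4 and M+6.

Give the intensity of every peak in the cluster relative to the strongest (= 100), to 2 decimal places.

Element Dl pattern (n=1): 0.2744 : 0.7256
Element Go pattern (n=2): 0.031684 : 0.292632 : 0.675684
Convolve the two distributions (both contribute in 2-u steps):
  M: 0.2744×0.031684 = 0.008694
  M+2: 0.2744×0.292632 + 0.7256×0.031684 = 0.103288
  M+4: 0.2744×0.675684 + 0.7256×0.292632 = 0.397741
  M+6: 0.7256×0.675684 = 0.490276
Scale to base peak (0.490276) = 100: 1.77 : 21.07 : 81.13 : 100.00

1.77 : 21.07 : 81.13 : 100.00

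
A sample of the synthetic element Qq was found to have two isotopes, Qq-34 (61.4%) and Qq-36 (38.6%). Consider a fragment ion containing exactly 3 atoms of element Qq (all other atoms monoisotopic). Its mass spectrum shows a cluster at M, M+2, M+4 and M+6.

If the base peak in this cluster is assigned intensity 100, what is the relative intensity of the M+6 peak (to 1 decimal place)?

Term probabilities: M 0.2315, M+2 0.4366, M+4 0.2745, M+6 0.0575. Base peak = M+2.
P(M+2) = C(3,1) × 0.614^2 × 0.386^1 = 3 × 0.376996 × 0.3860 = 0.436561 (base)
P(M+6) = C(3,3) × 0.614^0 × 0.386^3 = 1 × 1.0000 × 0.05751246 = 0.057512
Relative intensity = 0.057512 / 0.436561 × 100 = 13.2

13.2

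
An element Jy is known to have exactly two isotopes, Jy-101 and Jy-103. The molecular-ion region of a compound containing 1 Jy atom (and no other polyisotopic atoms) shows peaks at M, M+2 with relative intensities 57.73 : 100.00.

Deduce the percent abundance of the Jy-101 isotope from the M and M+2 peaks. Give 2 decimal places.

If p is the fraction of Jy that is Jy-101, then I(M+2)/I(M) = [C(1,1)·p^0·(1−p)] / p^1 = 1·(1−p)/p = 100.00/57.73 = 1.7322
(1−p)/p = 1.7322/1 = 1.7322  ⇒  p = 1/(1 + 1.7322) = 0.3660
Jy-101: 36.60%, Jy-103: 63.40%.

36.60%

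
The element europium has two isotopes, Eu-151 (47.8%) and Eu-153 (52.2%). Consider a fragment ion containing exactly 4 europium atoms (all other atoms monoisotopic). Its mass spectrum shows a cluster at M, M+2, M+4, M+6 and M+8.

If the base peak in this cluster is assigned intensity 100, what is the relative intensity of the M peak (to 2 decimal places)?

Binomial terms of (0.478 + 0.522)^4: M 0.0522, M+2 0.2280, M+4 0.3735, M+6 0.2720, M+8 0.0742 → M+4 is the base peak.
P(M+4) = C(4,2) × 0.478^2 × 0.522^2 = 6 × 0.228484 × 0.272484 = 0.373549 (base)
P(M) = C(4,0) × 0.478^4 × 0.522^0 = 1 × 0.05220494 × 1.0000 = 0.052205
Relative intensity = 0.052205 / 0.373549 × 100 = 13.98

13.98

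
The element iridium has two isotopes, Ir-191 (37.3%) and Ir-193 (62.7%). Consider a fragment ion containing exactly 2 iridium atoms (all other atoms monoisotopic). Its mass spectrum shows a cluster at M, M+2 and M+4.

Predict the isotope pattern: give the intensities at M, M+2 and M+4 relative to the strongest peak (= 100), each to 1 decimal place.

Each Ir atom is independently Ir-191 (p = 0.373) or Ir-193 (q = 0.627); the cluster is the binomial expansion (p + q)^2.
P(M) = 0.373^2 = 0.139129
P(M+2) = 2 × 0.373^1 × 0.627^1 = 0.467742
P(M+4) = 0.627^2 = 0.393129
The M+2 peak is largest (0.467742); scaling to 100 gives 29.7 : 100.0 : 84.0.

29.7 : 100.0 : 84.0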